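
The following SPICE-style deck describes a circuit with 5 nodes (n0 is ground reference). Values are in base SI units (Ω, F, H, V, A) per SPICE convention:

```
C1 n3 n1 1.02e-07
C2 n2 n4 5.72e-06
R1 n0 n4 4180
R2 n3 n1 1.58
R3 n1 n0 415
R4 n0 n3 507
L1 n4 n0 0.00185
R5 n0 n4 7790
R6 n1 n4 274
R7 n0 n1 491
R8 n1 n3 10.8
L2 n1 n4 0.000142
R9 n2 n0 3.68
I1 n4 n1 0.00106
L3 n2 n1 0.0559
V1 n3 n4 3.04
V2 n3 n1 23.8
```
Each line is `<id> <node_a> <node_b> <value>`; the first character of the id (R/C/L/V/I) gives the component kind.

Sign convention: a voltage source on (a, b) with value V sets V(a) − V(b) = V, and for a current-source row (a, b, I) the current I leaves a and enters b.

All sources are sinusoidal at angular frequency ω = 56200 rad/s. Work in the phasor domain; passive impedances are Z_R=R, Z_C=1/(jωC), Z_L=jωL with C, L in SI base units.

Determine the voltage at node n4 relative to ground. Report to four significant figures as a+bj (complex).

Element admittances at ω=56200 rad/s:
  Y(C1) = 0.000+0.005732j S between n3,n1
  Y(C2) = 0.000+0.3215j S between n2,n4
  Y(R1) = 0.0002392+0.000j S between n0,n4
  Y(R2) = 0.6329+0.000j S between n3,n1
  Y(R3) = 0.002410+0.000j S between n1,n0
  Y(R4) = 0.001972+0.000j S between n0,n3
  Y(L1) = 0.000-0.009618j S between n4,n0
  Y(R5) = 0.0001284+0.000j S between n0,n4
  Y(R6) = 0.003650+0.000j S between n1,n4
  Y(R7) = 0.002037+0.000j S between n0,n1
  Y(R8) = 0.09259+0.000j S between n1,n3
  Y(L2) = 0.000-0.1253j S between n1,n4
  Y(R9) = 0.2717+0.000j S between n2,n0
  I1: injects 0.00106 A into n1 (from n4)
  Y(L3) = 0.000-0.0003183j S between n2,n1
  V1: constraint V(n3)−V(n4) = 3.04
  V2: constraint V(n3)−V(n1) = 23.8
Assemble and solve the 6×6 MNA system:
  V(n1)=-20.45-0.2523j  V(n2)=0.3187+0.01738j  V(n3)=3.353-0.2523j  V(n4)=0.3129-0.2523j
  i(V1)=0.1612-2.606j  i(V2)=-17.43+2.470j

0.3129-0.2523j V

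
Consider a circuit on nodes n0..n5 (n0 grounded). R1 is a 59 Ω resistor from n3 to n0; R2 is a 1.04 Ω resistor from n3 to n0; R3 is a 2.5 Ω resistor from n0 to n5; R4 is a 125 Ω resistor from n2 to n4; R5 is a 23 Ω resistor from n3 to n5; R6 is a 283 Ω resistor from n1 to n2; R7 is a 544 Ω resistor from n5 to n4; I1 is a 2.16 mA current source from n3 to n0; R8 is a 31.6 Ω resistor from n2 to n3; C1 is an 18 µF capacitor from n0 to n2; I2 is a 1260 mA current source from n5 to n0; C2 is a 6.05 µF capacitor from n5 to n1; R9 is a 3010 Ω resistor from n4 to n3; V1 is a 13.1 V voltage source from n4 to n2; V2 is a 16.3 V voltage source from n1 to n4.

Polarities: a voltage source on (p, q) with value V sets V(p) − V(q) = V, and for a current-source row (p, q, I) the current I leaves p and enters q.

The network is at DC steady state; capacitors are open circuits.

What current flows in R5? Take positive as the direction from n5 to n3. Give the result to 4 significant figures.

Element admittances at DC:
  Y(R1) = 0.01695 S between n3,n0
  Y(R2) = 0.9615 S between n3,n0
  Y(R3) = 0.4000 S between n0,n5
  Y(R4) = 0.008000 S between n2,n4
  Y(R5) = 0.04348 S between n3,n5
  Y(R6) = 0.003534 S between n1,n2
  Y(R7) = 0.001838 S between n5,n4
  I1: injects 0.00216 A into n0 (from n3)
  Y(R8) = 0.03165 S between n2,n3
  Y(C1) = 0.000 S between n0,n2
  I2: injects 1.26 A into n0 (from n5)
  Y(C2) = 0.000 S between n5,n1
  Y(R9) = 0.0003322 S between n4,n3
  V1: constraint V(n4)−V(n2) = 13.1
  V2: constraint V(n1)−V(n4) = 16.3
Assemble and solve the 7×7 MNA system:
  V(n1)=28.27  V(n2)=-1.132  V(n3)=-0.1476  V(n4)=11.97  V(n5)=-2.794
  i(V1)=-0.2398  i(V2)=-0.1039

-0.1151 A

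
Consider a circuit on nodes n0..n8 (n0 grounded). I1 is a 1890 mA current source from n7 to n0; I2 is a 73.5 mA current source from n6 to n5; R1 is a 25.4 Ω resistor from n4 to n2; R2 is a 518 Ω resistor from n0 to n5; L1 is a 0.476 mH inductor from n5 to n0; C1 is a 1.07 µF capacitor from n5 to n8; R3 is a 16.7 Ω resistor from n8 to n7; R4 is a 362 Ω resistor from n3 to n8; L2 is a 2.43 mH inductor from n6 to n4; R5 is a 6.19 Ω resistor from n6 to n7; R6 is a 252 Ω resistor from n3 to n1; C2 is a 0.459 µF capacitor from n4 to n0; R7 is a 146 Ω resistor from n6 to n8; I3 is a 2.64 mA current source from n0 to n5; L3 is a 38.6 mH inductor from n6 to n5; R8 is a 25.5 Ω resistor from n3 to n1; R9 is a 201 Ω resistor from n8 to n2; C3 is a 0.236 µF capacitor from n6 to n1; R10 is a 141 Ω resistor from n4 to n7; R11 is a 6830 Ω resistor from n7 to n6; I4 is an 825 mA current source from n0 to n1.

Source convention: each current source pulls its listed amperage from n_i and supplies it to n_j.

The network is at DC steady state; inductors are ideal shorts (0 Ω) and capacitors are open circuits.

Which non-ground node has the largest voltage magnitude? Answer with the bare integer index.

1

MNA unknowns: 8 node voltages V₁..V_8 plus 3 source currents (L1, L2, L3)
I1: z[7]−=1.89, z[0]+=1.89
I2: z[6]−=0.0735, z[5]+=0.0735
R1: Y=0.03937 on G[4,2]
R2: Y=0.001931 on G[0,5]
L1: row V5−V0=0, i_L1 at 5,0
C1: Y=0.000 on G[5,8]
R3: Y=0.05988 on G[8,7]
R4: Y=0.002762 on G[3,8]
L2: row V6−V4=0, i_L2 at 6,4
R5: Y=0.1616 on G[6,7]
R6: Y=0.003968 on G[3,1]
C2: Y=0.000 on G[4,0]
R7: Y=0.006849 on G[6,8]
I3: z[0]−=0.00264, z[5]+=0.00264
L3: row V6−V5=0, i_L3 at 6,5
R8: Y=0.03922 on G[3,1]
R9: Y=0.004975 on G[8,2]
C3: Y=0.000 on G[6,1]
R10: Y=0.007092 on G[4,7]
R11: Y=0.0001464 on G[7,6]
I4: z[0]−=0.825, z[1]+=0.825
solve → V1=323.7, V2=0.6676, V3=304.6, V4=0.000, V5=0.000, V6=0.000, V7=-6.707, V8=5.951
aux → i_L1=-1.062, i_L2=0.02128, i_L3=-1.138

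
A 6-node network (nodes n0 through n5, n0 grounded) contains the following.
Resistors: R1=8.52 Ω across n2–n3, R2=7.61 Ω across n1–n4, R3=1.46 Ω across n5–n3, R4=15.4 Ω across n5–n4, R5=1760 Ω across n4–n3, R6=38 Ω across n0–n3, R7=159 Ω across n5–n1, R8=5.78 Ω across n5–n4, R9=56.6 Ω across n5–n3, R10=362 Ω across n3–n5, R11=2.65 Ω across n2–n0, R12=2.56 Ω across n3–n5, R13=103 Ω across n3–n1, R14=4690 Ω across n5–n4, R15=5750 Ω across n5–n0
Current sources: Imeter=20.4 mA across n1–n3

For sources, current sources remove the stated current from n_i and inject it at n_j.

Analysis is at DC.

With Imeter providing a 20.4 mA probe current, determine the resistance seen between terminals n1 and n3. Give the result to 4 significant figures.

R_eq = 10.66 Ω

Element admittances at DC:
  Y(R1) = 0.1174 S between n2,n3
  Y(R2) = 0.1314 S between n1,n4
  Y(R3) = 0.6849 S between n5,n3
  Y(R4) = 0.06494 S between n5,n4
  Y(R5) = 0.0005682 S between n4,n3
  Y(R6) = 0.02632 S between n0,n3
  Y(R7) = 0.006289 S between n5,n1
  Y(R8) = 0.1730 S between n5,n4
  Y(R9) = 0.01767 S between n5,n3
  Y(R10) = 0.002762 S between n3,n5
  Y(R11) = 0.3774 S between n2,n0
  Y(R12) = 0.3906 S between n3,n5
  Y(R13) = 0.009709 S between n3,n1
  Y(R14) = 0.0002132 S between n5,n4
  Y(R15) = 0.0001739 S between n5,n0
  Imeter: injects 0.0204 A into n3 (from n1)
Assemble and solve the 5×5 MNA system:
  V(n1)=-0.2175  V(n2)=5.917e-06  V(n3)=2.494e-05  V(n4)=-0.08789  V(n5)=-0.01661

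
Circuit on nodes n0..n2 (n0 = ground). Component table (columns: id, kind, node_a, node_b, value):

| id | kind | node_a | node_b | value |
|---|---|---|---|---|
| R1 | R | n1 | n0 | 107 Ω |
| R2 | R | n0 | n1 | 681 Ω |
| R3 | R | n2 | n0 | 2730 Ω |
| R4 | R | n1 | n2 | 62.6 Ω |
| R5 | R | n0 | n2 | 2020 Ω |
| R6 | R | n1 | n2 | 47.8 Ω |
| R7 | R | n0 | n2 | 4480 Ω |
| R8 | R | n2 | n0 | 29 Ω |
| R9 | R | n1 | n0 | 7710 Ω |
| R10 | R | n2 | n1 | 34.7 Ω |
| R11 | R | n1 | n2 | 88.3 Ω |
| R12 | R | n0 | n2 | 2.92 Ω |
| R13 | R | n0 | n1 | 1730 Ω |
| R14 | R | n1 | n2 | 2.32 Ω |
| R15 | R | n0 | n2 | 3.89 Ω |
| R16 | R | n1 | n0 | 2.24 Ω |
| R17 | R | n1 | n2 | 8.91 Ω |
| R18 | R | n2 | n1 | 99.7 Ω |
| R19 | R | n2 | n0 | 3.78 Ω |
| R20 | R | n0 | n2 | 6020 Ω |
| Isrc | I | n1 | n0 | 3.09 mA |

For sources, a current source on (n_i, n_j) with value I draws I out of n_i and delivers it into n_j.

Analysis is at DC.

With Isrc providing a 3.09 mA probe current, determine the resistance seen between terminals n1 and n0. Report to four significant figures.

Element admittances at DC:
  Y(R1) = 0.009346 S between n1,n0
  Y(R2) = 0.001468 S between n0,n1
  Y(R3) = 0.0003663 S between n2,n0
  Y(R4) = 0.01597 S between n1,n2
  Y(R5) = 0.0004950 S between n0,n2
  Y(R6) = 0.02092 S between n1,n2
  Y(R7) = 0.0002232 S between n0,n2
  Y(R8) = 0.03448 S between n2,n0
  Y(R9) = 0.0001297 S between n1,n0
  Y(R10) = 0.02882 S between n2,n1
  Y(R11) = 0.01133 S between n1,n2
  Y(R12) = 0.3425 S between n0,n2
  Y(R13) = 0.0005780 S between n0,n1
  Y(R14) = 0.4310 S between n1,n2
  Y(R15) = 0.2571 S between n0,n2
  Y(R16) = 0.4464 S between n1,n0
  Y(R17) = 0.1122 S between n1,n2
  Y(R18) = 0.01003 S between n2,n1
  Y(R19) = 0.2646 S between n2,n0
  Y(R20) = 0.0001661 S between n0,n2
  Isrc: injects 0.00309 A into n0 (from n1)
Assemble and solve the 2×2 MNA system:
  V(n1)=-0.003729  V(n2)=-0.001536

R_eq = 1.207 Ω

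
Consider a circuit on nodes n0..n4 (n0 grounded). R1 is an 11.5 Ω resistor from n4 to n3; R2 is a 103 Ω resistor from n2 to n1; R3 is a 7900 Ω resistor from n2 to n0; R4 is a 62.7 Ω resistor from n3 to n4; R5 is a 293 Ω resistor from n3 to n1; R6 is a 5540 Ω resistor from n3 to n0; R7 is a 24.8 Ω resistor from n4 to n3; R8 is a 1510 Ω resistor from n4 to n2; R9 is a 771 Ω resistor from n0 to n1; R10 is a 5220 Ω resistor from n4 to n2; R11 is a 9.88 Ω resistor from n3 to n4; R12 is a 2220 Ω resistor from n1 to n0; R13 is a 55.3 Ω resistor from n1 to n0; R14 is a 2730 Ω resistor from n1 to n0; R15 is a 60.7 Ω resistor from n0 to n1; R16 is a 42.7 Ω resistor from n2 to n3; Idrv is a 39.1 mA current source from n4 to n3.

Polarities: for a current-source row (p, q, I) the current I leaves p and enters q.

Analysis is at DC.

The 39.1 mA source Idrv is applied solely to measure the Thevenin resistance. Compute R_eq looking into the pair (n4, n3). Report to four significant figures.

Element admittances at DC:
  Y(R1) = 0.08696 S between n4,n3
  Y(R2) = 0.009709 S between n2,n1
  Y(R3) = 0.0001266 S between n2,n0
  Y(R4) = 0.01595 S between n3,n4
  Y(R5) = 0.003413 S between n3,n1
  Y(R6) = 0.0001805 S between n3,n0
  Y(R7) = 0.04032 S between n4,n3
  Y(R8) = 0.0006623 S between n4,n2
  Y(R9) = 0.001297 S between n0,n1
  Y(R10) = 0.0001916 S between n4,n2
  Y(R11) = 0.1012 S between n3,n4
  Y(R12) = 0.0004505 S between n1,n0
  Y(R13) = 0.01808 S between n1,n0
  Y(R14) = 0.0003663 S between n1,n0
  Y(R15) = 0.01647 S between n0,n1
  Y(R16) = 0.02342 S between n2,n3
  Idrv: injects 0.0391 A into n3 (from n4)
Assemble and solve the 4×4 MNA system:
  V(n1)=-1.346e-05  V(n2)=-0.001367  V(n3)=0.003692  V(n4)=-0.1557

R_eq = 4.077 Ω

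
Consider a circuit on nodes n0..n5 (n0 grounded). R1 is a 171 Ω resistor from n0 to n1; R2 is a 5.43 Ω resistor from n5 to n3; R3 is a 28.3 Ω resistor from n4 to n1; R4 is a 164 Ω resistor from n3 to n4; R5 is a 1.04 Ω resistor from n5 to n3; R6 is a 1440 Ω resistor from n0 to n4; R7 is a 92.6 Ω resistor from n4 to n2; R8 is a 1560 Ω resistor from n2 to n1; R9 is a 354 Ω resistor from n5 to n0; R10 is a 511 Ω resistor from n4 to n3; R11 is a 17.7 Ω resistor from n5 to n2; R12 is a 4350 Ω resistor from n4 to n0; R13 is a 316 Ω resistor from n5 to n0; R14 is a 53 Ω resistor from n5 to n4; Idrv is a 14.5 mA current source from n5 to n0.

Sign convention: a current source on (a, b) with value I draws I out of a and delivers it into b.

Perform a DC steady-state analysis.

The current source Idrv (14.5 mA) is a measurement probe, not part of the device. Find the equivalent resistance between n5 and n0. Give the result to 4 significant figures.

MNA unknowns: 5 node voltages V₁..V_5
R1: Y=0.005848 on G[0,1]
R2: Y=0.1842 on G[5,3]
R3: Y=0.03534 on G[4,1]
R4: Y=0.006098 on G[3,4]
R5: Y=0.9615 on G[5,3]
R6: Y=0.0006944 on G[0,4]
R7: Y=0.01080 on G[4,2]
R8: Y=0.0006410 on G[2,1]
R9: Y=0.002825 on G[5,0]
R10: Y=0.001957 on G[4,3]
R11: Y=0.05650 on G[5,2]
R12: Y=0.0002299 on G[4,0]
R13: Y=0.003165 on G[5,0]
R14: Y=0.01887 on G[5,4]
Idrv: z[5]−=0.0145, z[0]+=0.0145
solve → V1=-0.9672, V2=-1.271, V3=-1.302, V4=-1.122, V5=-1.303

R_eq = 89.89 Ω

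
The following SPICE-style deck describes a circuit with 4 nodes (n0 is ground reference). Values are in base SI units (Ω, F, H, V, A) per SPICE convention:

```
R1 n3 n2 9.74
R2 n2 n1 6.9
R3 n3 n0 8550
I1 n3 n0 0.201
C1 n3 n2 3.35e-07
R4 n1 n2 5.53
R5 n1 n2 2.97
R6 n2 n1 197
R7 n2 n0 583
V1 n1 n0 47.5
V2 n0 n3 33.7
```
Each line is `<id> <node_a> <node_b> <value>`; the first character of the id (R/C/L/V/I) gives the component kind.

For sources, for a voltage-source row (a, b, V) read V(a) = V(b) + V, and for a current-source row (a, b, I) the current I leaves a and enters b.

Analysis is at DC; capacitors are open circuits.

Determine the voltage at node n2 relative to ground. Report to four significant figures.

36.59 V

Apply KCL at each of the 3 non-ground nodes and solve the resulting linear system.
Node n1: branches {R2, R4, R5, R6, V1} → V_1 = 47.50
Node n2: branches {R1, R2, C1, R4, R5, R6, R7} → V_2 = 36.59
Node n3: branches {R1, R3, I1, C1, V2} → V_3 = -33.70
Source currents: i(V1)=-7.280, i(V2)=-7.020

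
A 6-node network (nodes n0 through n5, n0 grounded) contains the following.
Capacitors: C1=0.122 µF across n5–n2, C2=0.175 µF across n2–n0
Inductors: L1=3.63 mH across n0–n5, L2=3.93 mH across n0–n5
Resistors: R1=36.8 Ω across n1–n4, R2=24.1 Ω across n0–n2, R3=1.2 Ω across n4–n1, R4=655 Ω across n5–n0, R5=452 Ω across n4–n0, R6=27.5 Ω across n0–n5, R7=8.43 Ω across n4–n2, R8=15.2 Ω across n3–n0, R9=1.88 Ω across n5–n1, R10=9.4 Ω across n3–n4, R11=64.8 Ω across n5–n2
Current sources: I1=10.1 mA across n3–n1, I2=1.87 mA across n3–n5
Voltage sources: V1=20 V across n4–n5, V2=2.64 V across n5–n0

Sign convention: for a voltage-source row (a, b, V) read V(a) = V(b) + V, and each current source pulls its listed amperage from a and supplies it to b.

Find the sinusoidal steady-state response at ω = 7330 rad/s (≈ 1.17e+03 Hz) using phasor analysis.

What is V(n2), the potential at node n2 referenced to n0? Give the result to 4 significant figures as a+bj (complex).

Element admittances at ω=7330 rad/s:
  Y(C1) = 0.000+0.0008943j S between n5,n2
  Y(C2) = 0.000+0.001283j S between n2,n0
  Y(L1) = 0.000-0.03758j S between n0,n5
  Y(L2) = 0.000-0.03471j S between n0,n5
  Y(R1) = 0.02717+0.000j S between n1,n4
  Y(R2) = 0.04149+0.000j S between n0,n2
  Y(R3) = 0.8333+0.000j S between n4,n1
  Y(R4) = 0.001527+0.000j S between n5,n0
  Y(R5) = 0.002212+0.000j S between n4,n0
  I1: injects 0.0101 A into n1 (from n3)
  Y(R6) = 0.03636+0.000j S between n0,n5
  Y(R7) = 0.1186+0.000j S between n4,n2
  I2: injects 0.00187 A into n5 (from n3)
  Y(R8) = 0.06579+0.000j S between n3,n0
  Y(R9) = 0.5319+0.000j S between n5,n1
  Y(R10) = 0.1064+0.000j S between n3,n4
  Y(R11) = 0.01543+0.000j S between n5,n2
  V1: constraint V(n4)−V(n5) = 20
  V2: constraint V(n5)−V(n0) = 2.64
Assemble and solve the 7×7 MNA system:
  V(n1)=15.01+0.000j  V(n2)=15.53-0.1791j  V(n3)=13.92+0.000j  V(n4)=22.64+0.000j  V(n5)=2.640+0.000j
  i(V1)=-8.390-0.02125j  i(V2)=-1.710+0.1784j

15.53-0.1791j V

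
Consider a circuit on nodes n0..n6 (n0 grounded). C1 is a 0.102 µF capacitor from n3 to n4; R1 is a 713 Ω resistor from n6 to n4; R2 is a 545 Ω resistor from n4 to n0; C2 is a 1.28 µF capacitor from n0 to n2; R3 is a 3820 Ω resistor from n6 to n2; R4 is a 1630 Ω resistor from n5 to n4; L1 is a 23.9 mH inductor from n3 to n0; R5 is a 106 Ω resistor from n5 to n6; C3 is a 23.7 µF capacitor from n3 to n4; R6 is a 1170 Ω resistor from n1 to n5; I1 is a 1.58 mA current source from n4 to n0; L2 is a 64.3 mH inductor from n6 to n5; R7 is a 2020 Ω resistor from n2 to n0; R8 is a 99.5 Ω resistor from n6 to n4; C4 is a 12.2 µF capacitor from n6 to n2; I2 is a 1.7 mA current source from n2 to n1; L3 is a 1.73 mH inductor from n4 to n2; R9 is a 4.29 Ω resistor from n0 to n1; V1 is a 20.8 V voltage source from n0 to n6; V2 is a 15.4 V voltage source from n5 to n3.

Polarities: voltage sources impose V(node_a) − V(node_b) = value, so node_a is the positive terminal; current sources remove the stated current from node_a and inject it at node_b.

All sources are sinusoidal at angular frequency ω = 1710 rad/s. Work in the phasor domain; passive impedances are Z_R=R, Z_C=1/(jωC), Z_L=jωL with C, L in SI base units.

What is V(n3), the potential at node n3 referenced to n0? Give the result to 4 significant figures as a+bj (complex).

-13.77-13.62j V

Apply KCL at each of the 6 non-ground nodes and solve the resulting linear system.
Node n1: branches {R6, I2, R9} → V_1 = 0.01323-0.04977j
Node n2: branches {C2, R3, R7, C4, I2, L3} → V_2 = -13.70-8.424j
Node n3: branches {C1, L1, C3, V2} → V_3 = -13.77-13.62j
Node n4: branches {C1, R1, R2, R4, C3, I1, R8, L3} → V_4 = -14.03-7.859j
Node n5: branches {R4, R5, R6, L2, V2} → V_5 = 1.632-13.62j
Node n6: branches {R1, R3, R5, L2, R8, C4, V1} → V_6 = -20.80+0.000j
Source currents: i(V1)=-0.3428+0.2767j, i(V2)=-0.09870+0.3477j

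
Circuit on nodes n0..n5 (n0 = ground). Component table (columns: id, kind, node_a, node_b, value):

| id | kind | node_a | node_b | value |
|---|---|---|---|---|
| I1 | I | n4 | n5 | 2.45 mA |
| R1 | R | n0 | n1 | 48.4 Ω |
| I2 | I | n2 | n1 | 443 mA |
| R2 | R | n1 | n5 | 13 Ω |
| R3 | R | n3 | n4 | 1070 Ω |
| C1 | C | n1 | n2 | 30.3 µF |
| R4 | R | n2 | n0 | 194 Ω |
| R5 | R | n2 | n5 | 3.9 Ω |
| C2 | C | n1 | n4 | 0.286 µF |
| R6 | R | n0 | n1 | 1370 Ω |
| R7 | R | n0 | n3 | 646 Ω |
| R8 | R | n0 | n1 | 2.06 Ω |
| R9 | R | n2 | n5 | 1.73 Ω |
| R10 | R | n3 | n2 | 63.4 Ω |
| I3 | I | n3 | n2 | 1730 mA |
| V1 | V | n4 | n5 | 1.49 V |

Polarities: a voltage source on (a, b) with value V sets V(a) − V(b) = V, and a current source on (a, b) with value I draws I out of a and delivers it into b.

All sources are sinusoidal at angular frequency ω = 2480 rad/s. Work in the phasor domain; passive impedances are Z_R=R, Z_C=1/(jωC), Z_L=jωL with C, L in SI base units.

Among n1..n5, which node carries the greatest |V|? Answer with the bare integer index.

3

Element admittances at ω=2480 rad/s:
  I1: injects 0.00245 A into n5 (from n4)
  Y(R1) = 0.02066+0.000j S between n0,n1
  I2: injects 0.443 A into n1 (from n2)
  Y(R2) = 0.07692+0.000j S between n1,n5
  Y(R3) = 0.0009346+0.000j S between n3,n4
  Y(C1) = 0.000+0.07514j S between n1,n2
  Y(R4) = 0.005155+0.000j S between n2,n0
  Y(R5) = 0.2564+0.000j S between n2,n5
  Y(C2) = 0.000+0.0007093j S between n1,n4
  Y(R6) = 0.0007299+0.000j S between n0,n1
  Y(R7) = 0.001548+0.000j S between n0,n3
  Y(R8) = 0.4854+0.000j S between n0,n1
  Y(R9) = 0.5780+0.000j S between n2,n5
  Y(R10) = 0.01577+0.000j S between n3,n2
  I3: injects 1.73 A into n2 (from n3)
  V1: constraint V(n4)−V(n5) = 1.49
Assemble and solve the 6×6 MNA system:
  V(n1)=0.3101-0.02409j  V(n2)=-1.615+1.860j  V(n3)=-96.16+1.694j  V(n4)=-0.05942+1.701j  V(n5)=-1.549+1.701j
  i(V1)=-0.09104+0.0002555j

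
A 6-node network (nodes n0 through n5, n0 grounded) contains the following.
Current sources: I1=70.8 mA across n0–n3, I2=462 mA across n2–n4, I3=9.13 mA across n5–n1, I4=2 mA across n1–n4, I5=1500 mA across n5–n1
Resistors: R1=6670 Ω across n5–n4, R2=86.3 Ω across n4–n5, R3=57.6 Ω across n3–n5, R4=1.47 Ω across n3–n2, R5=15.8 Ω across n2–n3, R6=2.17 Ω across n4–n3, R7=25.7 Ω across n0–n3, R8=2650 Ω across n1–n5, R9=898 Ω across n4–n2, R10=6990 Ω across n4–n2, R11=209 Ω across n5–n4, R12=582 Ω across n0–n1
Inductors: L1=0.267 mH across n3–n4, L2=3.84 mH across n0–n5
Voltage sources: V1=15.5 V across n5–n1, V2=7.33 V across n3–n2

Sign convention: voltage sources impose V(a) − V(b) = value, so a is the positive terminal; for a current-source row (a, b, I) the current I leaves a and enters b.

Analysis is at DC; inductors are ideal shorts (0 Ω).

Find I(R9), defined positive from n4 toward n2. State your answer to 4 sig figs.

0.008163 A

Element admittances at DC:
  I1: injects 0.0708 A into n3 (from n0)
  Y(R1) = 0.0001499 S between n5,n4
  Y(R2) = 0.01159 S between n4,n5
  Y(R3) = 0.01736 S between n3,n5
  I2: injects 0.462 A into n4 (from n2)
  Y(R4) = 0.6803 S between n3,n2
  L1: short n3↔n4 (DC inductor)
  Y(R5) = 0.06329 S between n2,n3
  I3: injects 0.00913 A into n1 (from n5)
  Y(R6) = 0.4608 S between n4,n3
  I4: injects 0.002 A into n4 (from n1)
  L2: short n0↔n5 (DC inductor)
  Y(R7) = 0.03891 S between n0,n3
  Y(R8) = 0.0003774 S between n1,n5
  I5: injects 1.5 A into n1 (from n5)
  Y(R9) = 0.001114 S between n4,n2
  Y(R10) = 0.0001431 S between n4,n2
  Y(R11) = 0.004785 S between n5,n4
  Y(R12) = 0.001718 S between n0,n1
  V1: constraint V(n5)−V(n1) = 15.5
  V2: constraint V(n3)−V(n2) = 7.33
Assemble and solve the 9×9 MNA system:
  V(n1)=-15.50  V(n2)=-6.330  V(n3)=1.000  V(n4)=1.000  V(n5)=0.000
  i(L1)=-0.4383  i(L2)=-0.05852  i(V1)=-1.540  i(V2)=-4.998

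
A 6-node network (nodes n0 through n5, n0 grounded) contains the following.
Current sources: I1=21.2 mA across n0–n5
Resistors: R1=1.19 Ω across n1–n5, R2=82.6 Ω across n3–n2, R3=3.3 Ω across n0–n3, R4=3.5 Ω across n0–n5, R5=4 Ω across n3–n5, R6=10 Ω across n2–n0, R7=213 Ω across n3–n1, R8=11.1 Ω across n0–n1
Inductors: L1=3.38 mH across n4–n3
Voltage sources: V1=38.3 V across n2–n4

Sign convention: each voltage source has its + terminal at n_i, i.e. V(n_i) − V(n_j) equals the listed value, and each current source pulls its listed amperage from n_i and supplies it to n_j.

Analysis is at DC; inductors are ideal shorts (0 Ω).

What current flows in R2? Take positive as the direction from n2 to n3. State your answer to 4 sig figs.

0.4637 A

Apply KCL at each of the 5 non-ground nodes and solve the resulting linear system.
Node n1: branches {R1, R7, R8} → V_1 = -2.544
Node n2: branches {R2, R6, V1} → V_2 = 31.40
Node n3: branches {R2, R3, L1, R5, R7} → V_3 = -6.903
Node n4: branches {L1, V1} → V_4 = -6.903
Node n5: branches {I1, R1, R4, R5} → V_5 = -2.792
Source currents: i(L1)=-3.603, i(V1)=-3.603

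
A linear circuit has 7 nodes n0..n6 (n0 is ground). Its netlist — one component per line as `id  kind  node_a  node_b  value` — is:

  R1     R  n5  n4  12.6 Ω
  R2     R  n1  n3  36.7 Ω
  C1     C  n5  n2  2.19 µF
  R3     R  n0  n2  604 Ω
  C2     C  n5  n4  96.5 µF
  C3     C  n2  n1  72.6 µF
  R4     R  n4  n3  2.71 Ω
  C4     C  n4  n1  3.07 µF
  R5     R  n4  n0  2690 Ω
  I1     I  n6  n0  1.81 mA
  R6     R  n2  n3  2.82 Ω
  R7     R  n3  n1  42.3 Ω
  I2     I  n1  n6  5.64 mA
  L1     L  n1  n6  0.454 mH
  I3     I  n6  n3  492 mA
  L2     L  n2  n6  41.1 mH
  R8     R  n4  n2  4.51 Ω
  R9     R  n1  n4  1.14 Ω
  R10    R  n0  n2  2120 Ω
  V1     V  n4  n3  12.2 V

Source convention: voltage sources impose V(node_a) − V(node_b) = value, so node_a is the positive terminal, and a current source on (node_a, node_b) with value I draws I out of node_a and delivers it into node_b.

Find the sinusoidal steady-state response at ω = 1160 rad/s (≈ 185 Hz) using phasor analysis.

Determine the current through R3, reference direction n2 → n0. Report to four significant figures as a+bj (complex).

-0.003017+0.0001735j A

Element admittances at ω=1160 rad/s:
  Y(R1) = 0.07937+0.000j S between n5,n4
  Y(R2) = 0.02725+0.000j S between n1,n3
  Y(C1) = 0.000+0.002540j S between n5,n2
  Y(R3) = 0.001656+0.000j S between n0,n2
  Y(C2) = 0.000+0.1119j S between n5,n4
  Y(C3) = 0.000+0.08422j S between n2,n1
  Y(R4) = 0.3690+0.000j S between n4,n3
  Y(C4) = 0.000+0.003561j S between n4,n1
  Y(R5) = 0.0003717+0.000j S between n4,n0
  I1: injects 0.00181 A into n0 (from n6)
  Y(R6) = 0.3546+0.000j S between n2,n3
  Y(R7) = 0.02364+0.000j S between n3,n1
  I2: injects 0.00564 A into n6 (from n1)
  Y(L1) = 0.000-1.899j S between n1,n6
  I3: injects 0.492 A into n3 (from n6)
  Y(L2) = 0.000-0.02097j S between n2,n6
  Y(R8) = 0.2217+0.000j S between n4,n2
  Y(R9) = 0.8772+0.000j S between n1,n4
  Y(R10) = 0.0004717+0.000j S between n0,n2
  V1: constraint V(n4)−V(n3) = 12.2
Assemble and solve the 7×7 MNA system:
  V(n1)=4.287-1.013j  V(n2)=-1.822+0.1048j  V(n3)=-6.640-0.5996j  V(n4)=5.560-0.5996j  V(n5)=5.442-0.6658j  V(n6)=4.220-1.255j
  i(V1)=-7.258-0.2288j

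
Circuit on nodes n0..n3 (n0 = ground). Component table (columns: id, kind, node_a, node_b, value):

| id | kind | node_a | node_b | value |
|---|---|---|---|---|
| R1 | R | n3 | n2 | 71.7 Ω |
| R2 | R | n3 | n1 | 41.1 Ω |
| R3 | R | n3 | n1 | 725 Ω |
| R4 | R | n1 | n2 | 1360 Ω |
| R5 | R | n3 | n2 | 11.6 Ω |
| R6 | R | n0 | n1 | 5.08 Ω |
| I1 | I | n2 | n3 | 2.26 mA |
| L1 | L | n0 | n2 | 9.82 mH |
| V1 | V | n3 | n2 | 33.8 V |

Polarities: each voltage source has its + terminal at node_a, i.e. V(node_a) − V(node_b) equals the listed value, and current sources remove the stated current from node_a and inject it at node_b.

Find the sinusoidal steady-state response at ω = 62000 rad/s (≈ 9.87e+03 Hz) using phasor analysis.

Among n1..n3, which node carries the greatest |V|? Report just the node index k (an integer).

2

MNA unknowns: 3 node voltages V₁..V_3 plus 1 source current (V1)
R1: Y=0.01395+0.000j on G[3,2]
R2: Y=0.02433+0.000j on G[3,1]
R3: Y=0.001379+0.000j on G[3,1]
R4: Y=0.0007353+0.000j on G[1,2]
R5: Y=0.08621+0.000j on G[3,2]
R6: Y=0.1969+0.000j on G[0,1]
I1: z[2]−=0.00226, z[3]+=0.00226
L1: Y=0.000-0.001642j on G[0,2]
V1: row V3−V2=33.8, i_V1 at 3,2
solve → V1=0.01922-0.2728j, V2=-32.70-2.304j, V3=1.102-2.304j
aux → i_V1=-3.411+0.05221j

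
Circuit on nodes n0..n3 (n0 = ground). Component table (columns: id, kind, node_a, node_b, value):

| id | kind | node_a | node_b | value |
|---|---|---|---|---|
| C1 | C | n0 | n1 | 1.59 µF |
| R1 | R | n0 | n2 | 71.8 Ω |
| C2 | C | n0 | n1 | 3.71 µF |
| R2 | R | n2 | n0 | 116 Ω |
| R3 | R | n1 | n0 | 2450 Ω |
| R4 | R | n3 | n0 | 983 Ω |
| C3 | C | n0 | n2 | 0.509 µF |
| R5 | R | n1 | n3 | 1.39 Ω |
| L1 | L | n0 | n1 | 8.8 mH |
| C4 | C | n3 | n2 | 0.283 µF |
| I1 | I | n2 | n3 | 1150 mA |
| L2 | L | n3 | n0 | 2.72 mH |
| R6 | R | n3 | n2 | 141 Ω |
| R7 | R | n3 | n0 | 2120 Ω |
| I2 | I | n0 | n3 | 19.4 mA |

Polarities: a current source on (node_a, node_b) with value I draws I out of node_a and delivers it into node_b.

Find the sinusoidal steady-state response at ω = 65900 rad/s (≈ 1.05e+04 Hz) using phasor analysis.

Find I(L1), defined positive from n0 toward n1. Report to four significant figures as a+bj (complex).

0.003820-0.0002338j A

Apply KCL at each of the 3 non-ground nodes and solve the resulting linear system.
Node n1: branches {C1, C2, R3, R5, L1} → V_1 = -0.1356-2.215j
Node n2: branches {R1, R2, C3, C4, I1, R6} → V_2 = -9.039+15.96j
Node n3: branches {R4, R5, C4, I1, L2, R6, R7, I2} → V_3 = 0.9345-2.282j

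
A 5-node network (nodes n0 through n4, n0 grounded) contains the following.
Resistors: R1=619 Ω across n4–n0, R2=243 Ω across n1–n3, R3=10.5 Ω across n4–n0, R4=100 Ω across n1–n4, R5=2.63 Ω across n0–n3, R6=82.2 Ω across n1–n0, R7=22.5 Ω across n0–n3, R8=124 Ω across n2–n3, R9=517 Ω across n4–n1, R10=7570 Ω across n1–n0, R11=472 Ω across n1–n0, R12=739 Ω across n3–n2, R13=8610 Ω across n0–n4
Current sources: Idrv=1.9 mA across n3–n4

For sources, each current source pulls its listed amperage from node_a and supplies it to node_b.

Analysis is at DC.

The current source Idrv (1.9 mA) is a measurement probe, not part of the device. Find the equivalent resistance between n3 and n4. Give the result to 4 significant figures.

R_eq = 11.86 Ω

Element admittances at DC:
  Y(R1) = 0.001616 S between n4,n0
  Y(R2) = 0.004115 S between n1,n3
  Y(R3) = 0.09524 S between n4,n0
  Y(R4) = 0.01000 S between n1,n4
  Y(R5) = 0.3802 S between n0,n3
  Y(R6) = 0.01217 S between n1,n0
  Y(R7) = 0.04444 S between n0,n3
  Y(R8) = 0.008065 S between n2,n3
  Y(R9) = 0.001934 S between n4,n1
  Y(R10) = 0.0001321 S between n1,n0
  Y(R11) = 0.002119 S between n1,n0
  Y(R12) = 0.001353 S between n3,n2
  Y(R13) = 0.0001161 S between n0,n4
  Idrv: injects 0.0019 A into n4 (from n3)
Assemble and solve the 4×4 MNA system:
  V(n1)=0.006524  V(n2)=-0.004368  V(n3)=-0.004368  V(n4)=0.01816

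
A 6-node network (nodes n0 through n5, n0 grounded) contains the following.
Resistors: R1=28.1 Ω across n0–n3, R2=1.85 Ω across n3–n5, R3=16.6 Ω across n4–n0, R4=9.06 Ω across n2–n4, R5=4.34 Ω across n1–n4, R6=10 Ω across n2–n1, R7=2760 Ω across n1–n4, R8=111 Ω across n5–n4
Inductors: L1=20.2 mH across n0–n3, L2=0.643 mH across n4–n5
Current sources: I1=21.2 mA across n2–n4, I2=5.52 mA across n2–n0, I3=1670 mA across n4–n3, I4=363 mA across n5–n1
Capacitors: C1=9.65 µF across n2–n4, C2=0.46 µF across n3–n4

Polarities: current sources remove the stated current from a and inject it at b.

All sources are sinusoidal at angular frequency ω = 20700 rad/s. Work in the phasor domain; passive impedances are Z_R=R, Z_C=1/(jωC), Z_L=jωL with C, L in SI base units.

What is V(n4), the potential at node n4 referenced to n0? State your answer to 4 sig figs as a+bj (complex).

Element admittances at ω=20700 rad/s:
  Y(R1) = 0.03559+0.000j S between n0,n3
  Y(L1) = 0.000-0.002392j S between n0,n3
  I1: injects 0.0212 A into n4 (from n2)
  Y(L2) = 0.000-0.07513j S between n4,n5
  Y(C1) = 0.000+0.1998j S between n2,n4
  Y(C2) = 0.000+0.009522j S between n3,n4
  Y(R2) = 0.5405+0.000j S between n3,n5
  Y(R3) = 0.06024+0.000j S between n4,n0
  Y(R4) = 0.1104+0.000j S between n2,n4
  Y(R5) = 0.2304+0.000j S between n1,n4
  Y(R6) = 0.1000+0.000j S between n2,n1
  Y(R7) = 0.0003623+0.000j S between n1,n4
  Y(R8) = 0.009009+0.000j S between n5,n4
  I2: injects 0.00552 A into n0 (from n2)
  I3: injects 1.67 A into n3 (from n4)
  I4: injects 0.363 A into n1 (from n5)
Assemble and solve the 5×5 MNA system:
  V(n1)=-2.906-5.266j  V(n2)=-3.859-5.426j  V(n3)=6.109+9.208j  V(n4)=-4.066-5.197j  V(n5)=3.209+9.966j

-4.066-5.197j V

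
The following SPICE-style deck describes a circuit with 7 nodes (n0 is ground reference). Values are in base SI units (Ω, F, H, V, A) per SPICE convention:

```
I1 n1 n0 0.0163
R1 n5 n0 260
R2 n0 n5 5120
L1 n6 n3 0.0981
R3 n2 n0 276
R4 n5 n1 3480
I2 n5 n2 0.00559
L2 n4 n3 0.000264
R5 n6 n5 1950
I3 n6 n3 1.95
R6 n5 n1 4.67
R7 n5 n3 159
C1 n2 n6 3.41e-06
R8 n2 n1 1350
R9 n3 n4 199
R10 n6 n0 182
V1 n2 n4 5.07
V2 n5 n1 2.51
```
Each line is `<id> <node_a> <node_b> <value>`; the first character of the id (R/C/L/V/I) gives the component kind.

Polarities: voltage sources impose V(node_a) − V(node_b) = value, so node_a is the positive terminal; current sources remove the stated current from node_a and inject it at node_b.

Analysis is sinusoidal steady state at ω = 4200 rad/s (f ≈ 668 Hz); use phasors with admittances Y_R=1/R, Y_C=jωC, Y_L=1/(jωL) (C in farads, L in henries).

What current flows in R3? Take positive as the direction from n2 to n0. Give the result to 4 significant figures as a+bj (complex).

0.07125-0.2689j A

MNA unknowns: 6 node voltages V₁..V_6 plus 2 source currents (V1, V2)
I1: z[1]−=0.0163, z[0]+=0.0163
R1: Y=0.003846+0.000j on G[5,0]
R2: Y=0.0001953+0.000j on G[0,5]
L1: Y=0.000-0.002427j on G[6,3]
R3: Y=0.003623+0.000j on G[2,0]
R4: Y=0.0002874+0.000j on G[5,1]
I2: z[5]−=0.00559, z[2]+=0.00559
L2: Y=0.000-0.9019j on G[4,3]
R5: Y=0.0005128+0.000j on G[6,5]
I3: z[6]−=1.95, z[3]+=1.95
R6: Y=0.2141+0.000j on G[5,1]
R7: Y=0.006289+0.000j on G[5,3]
C1: Y=0.000+0.01432j on G[2,6]
R8: Y=0.0007407+0.000j on G[2,1]
R9: Y=0.005025+0.000j on G[3,4]
R10: Y=0.005495+0.000j on G[6,0]
V1: row V2−V4=5.07, i_V1 at 2,4
V2: row V5−V1=2.51, i_V2 at 5,1
solve → V1=3.866-40.20j, V2=19.66-74.22j, V3=14.29-71.71j, V4=14.59-74.22j, V5=6.376-40.20j, V6=-20.62+78.51j
aux → i_V1=-2.265-0.2829j, i_V2=-0.5336+0.02520j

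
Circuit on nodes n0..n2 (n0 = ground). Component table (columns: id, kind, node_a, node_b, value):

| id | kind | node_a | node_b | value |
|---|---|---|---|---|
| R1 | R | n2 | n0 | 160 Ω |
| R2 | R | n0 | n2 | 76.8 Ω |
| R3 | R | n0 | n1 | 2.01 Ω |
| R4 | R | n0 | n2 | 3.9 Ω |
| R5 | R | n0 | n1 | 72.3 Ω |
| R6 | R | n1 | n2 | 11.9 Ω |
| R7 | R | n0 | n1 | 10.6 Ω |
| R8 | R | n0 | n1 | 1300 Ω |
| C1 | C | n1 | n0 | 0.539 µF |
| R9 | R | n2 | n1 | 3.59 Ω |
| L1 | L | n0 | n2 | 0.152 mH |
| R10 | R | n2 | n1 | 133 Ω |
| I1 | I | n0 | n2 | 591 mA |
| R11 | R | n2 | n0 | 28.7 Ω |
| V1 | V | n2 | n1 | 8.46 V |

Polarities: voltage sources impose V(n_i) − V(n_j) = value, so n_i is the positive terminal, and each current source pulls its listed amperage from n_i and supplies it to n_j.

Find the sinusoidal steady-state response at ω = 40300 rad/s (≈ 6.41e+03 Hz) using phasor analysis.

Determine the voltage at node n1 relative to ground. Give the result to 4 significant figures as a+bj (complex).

-2.396+1.136j V

MNA unknowns: 2 node voltages V₁..V_2 plus 1 source current (V1)
R1: Y=0.006250+0.000j on G[2,0]
R2: Y=0.01302+0.000j on G[0,2]
R3: Y=0.4975+0.000j on G[0,1]
R4: Y=0.2564+0.000j on G[0,2]
R5: Y=0.01383+0.000j on G[0,1]
R6: Y=0.08403+0.000j on G[1,2]
R7: Y=0.09434+0.000j on G[0,1]
R8: Y=0.0007692+0.000j on G[0,1]
C1: Y=0.000+0.02172j on G[1,0]
R9: Y=0.2786+0.000j on G[2,1]
L1: Y=0.000-0.1632j on G[0,2]
R10: Y=0.007519+0.000j on G[2,1]
I1: z[0]−=0.591, z[2]+=0.591
R11: Y=0.03484+0.000j on G[2,0]
V1: row V2−V1=8.46, i_V1 at 2,1
solve → V1=-2.396+1.136j, V2=6.064+1.136j
aux → i_V1=-4.609+0.6371j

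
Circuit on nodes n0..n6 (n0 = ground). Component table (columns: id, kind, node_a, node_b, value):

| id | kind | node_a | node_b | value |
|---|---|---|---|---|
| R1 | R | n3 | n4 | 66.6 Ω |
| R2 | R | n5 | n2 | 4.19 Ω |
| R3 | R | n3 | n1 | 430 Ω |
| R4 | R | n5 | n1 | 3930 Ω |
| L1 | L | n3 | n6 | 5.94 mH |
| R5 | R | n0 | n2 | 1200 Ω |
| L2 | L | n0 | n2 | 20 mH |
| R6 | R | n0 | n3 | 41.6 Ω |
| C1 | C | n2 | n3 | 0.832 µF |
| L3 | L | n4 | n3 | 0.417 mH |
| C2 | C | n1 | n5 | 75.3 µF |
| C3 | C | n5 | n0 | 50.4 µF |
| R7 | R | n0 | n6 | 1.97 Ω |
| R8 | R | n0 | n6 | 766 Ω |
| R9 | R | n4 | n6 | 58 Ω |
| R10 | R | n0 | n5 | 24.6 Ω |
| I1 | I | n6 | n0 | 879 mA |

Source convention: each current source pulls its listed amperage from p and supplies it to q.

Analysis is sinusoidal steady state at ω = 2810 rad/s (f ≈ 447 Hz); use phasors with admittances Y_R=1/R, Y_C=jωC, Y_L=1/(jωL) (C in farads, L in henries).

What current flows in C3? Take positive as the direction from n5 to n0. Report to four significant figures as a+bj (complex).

MNA unknowns: 6 node voltages V₁..V_6
R1: Y=0.01502+0.000j on G[3,4]
R2: Y=0.2387+0.000j on G[5,2]
R3: Y=0.002326+0.000j on G[3,1]
R4: Y=0.0002545+0.000j on G[5,1]
L1: Y=0.000-0.05991j on G[3,6]
R5: Y=0.0008333+0.000j on G[0,2]
L2: Y=0.000-0.01779j on G[0,2]
R6: Y=0.02404+0.000j on G[0,3]
C1: Y=0.000+0.002338j on G[2,3]
L3: Y=0.000-0.8534j on G[4,3]
C2: Y=0.000+0.2116j on G[1,5]
C3: Y=0.000+0.1416j on G[5,0]
R7: Y=0.5076+0.000j on G[0,6]
R8: Y=0.001305+0.000j on G[0,6]
R9: Y=0.01724+0.000j on G[4,6]
R10: Y=0.04065+0.000j on G[0,5]
I1: z[6]−=0.879, z[0]+=0.879
solve → V1=-0.01971+0.03812j, V2=-0.03004+0.008446j, V3=-1.343+0.4968j, V4=-1.333+0.4901j, V5=-0.02473+0.02358j, V6=-1.655-0.01953j

-0.003339-0.003503j A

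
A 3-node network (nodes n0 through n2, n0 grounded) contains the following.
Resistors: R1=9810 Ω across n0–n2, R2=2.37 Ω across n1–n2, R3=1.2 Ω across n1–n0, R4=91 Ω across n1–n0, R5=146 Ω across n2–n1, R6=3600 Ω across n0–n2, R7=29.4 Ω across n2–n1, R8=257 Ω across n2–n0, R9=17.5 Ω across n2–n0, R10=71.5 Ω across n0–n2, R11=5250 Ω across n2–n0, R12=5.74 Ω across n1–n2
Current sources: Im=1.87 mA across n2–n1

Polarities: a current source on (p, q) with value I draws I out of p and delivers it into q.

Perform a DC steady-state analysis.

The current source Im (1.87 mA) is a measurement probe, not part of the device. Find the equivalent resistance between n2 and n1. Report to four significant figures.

R_eq = 1.416 Ω

MNA unknowns: 2 node voltages V₁..V_2
R1: Y=0.0001019 on G[0,2]
R2: Y=0.4219 on G[1,2]
R3: Y=0.8333 on G[1,0]
R4: Y=0.01099 on G[1,0]
R5: Y=0.006849 on G[2,1]
R6: Y=0.0002778 on G[0,2]
R7: Y=0.03401 on G[2,1]
R8: Y=0.003891 on G[2,0]
R9: Y=0.05714 on G[2,0]
R10: Y=0.01399 on G[0,2]
R11: Y=0.0001905 on G[2,0]
R12: Y=0.1742 on G[1,2]
Im: z[2]−=0.00187, z[1]+=0.00187
solve → V1=0.0002175, V2=-0.002430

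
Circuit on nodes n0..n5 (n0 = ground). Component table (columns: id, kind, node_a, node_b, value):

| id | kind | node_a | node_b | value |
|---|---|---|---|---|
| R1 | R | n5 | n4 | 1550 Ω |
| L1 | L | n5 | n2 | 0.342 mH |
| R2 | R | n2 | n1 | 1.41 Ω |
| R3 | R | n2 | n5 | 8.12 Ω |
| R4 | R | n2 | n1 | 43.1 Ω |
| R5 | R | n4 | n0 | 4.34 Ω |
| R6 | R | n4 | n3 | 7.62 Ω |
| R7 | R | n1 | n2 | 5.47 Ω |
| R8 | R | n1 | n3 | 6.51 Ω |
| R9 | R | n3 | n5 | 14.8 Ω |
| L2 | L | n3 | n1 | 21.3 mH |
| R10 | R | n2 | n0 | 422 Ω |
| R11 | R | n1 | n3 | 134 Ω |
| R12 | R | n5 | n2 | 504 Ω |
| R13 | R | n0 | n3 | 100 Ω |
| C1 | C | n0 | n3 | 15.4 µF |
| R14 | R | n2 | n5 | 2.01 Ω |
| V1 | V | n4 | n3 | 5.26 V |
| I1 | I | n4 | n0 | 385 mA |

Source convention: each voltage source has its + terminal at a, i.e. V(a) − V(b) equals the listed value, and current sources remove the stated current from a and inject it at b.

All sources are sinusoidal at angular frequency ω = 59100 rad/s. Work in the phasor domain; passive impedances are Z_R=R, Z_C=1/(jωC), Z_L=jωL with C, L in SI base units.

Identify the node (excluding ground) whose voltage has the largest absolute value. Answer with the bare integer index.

4

MNA unknowns: 5 node voltages V₁..V_5 plus 1 source current (V1)
R1: Y=0.0006452+0.000j on G[5,4]
L1: Y=0.000-0.04948j on G[5,2]
R2: Y=0.7092+0.000j on G[2,1]
R3: Y=0.1232+0.000j on G[2,5]
R4: Y=0.02320+0.000j on G[2,1]
R5: Y=0.2304+0.000j on G[4,0]
R6: Y=0.1312+0.000j on G[4,3]
R7: Y=0.1828+0.000j on G[1,2]
R8: Y=0.1536+0.000j on G[1,3]
R9: Y=0.06757+0.000j on G[3,5]
L2: Y=0.000-0.0007944j on G[3,1]
R10: Y=0.002370+0.000j on G[2,0]
R11: Y=0.007463+0.000j on G[1,3]
R12: Y=0.001984+0.000j on G[5,2]
R13: Y=0.01000+0.000j on G[0,3]
C1: Y=0.000+0.9101j on G[0,3]
R14: Y=0.4975+0.000j on G[2,5]
V1: row V4−V3=5.26, i_V1 at 4,3
I1: z[4]−=0.385, z[0]+=0.385
solve → V1=-0.4195+1.622j, V2=-0.4164+1.619j, V3=-0.4369+1.638j, V4=4.823+1.638j, V5=-0.4137+1.621j
aux → i_V1=-2.190-0.3775j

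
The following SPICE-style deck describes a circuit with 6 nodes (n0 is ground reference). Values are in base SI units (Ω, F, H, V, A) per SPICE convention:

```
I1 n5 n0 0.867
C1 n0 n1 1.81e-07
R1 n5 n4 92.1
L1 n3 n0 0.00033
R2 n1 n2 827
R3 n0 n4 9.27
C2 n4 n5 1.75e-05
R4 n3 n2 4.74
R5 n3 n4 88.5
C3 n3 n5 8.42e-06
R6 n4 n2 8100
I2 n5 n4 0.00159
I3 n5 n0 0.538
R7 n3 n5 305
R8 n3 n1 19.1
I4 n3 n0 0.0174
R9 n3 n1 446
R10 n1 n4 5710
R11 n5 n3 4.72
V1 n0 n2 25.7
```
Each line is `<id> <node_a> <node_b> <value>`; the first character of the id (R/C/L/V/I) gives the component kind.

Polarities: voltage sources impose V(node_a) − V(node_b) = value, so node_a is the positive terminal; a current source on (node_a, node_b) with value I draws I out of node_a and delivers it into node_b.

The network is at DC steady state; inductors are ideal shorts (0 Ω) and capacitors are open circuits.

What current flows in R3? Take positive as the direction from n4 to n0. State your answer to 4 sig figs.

-0.05755 A

Apply KCL at each of the 5 non-ground nodes and solve the resulting linear system.
Node n1: branches {C1, R2, R8, R9, R10} → V_1 = -0.5568
Node n2: branches {R2, R4, R6, V1} → V_2 = -25.70
Node n3: branches {L1, R4, R5, C3, R7, R8, I4, R9, R11} → V_3 = 0.000
Node n4: branches {R1, R3, C2, R5, R6, I2, R10} → V_4 = -0.5335
Node n5: branches {I1, R1, C2, C3, I2, I3, R7, R11} → V_5 = -6.249
Source currents: i(L1)=-6.820, i(V1)=-5.455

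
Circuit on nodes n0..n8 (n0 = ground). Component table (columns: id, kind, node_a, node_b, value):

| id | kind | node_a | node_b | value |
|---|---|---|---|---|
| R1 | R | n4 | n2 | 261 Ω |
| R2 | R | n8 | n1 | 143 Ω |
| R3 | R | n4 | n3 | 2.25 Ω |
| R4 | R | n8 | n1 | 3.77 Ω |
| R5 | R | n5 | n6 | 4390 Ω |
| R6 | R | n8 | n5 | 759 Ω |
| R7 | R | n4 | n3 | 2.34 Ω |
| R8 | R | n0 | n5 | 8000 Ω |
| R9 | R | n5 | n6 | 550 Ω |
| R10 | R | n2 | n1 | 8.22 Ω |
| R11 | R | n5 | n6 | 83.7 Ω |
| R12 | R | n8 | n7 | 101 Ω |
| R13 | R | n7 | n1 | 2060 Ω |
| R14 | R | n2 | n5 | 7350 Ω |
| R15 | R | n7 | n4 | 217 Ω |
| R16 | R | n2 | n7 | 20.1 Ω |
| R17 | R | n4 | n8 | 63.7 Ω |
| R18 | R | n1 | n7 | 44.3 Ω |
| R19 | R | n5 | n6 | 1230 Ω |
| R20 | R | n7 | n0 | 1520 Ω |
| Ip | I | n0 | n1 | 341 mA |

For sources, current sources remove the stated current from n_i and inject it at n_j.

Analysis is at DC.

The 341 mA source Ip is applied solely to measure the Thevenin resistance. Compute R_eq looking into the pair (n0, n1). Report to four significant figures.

MNA unknowns: 8 node voltages V₁..V_8
R1: Y=0.003831 on G[4,2]
R2: Y=0.006993 on G[8,1]
R3: Y=0.4444 on G[4,3]
R4: Y=0.2653 on G[8,1]
R5: Y=0.0002278 on G[5,6]
R6: Y=0.001318 on G[8,5]
R7: Y=0.4274 on G[4,3]
R8: Y=0.0001250 on G[0,5]
R9: Y=0.001818 on G[5,6]
R10: Y=0.1217 on G[2,1]
R11: Y=0.01195 on G[5,6]
R12: Y=0.009901 on G[8,7]
R13: Y=0.0004854 on G[7,1]
R14: Y=0.0001361 on G[2,5]
R15: Y=0.004608 on G[7,4]
R16: Y=0.04975 on G[2,7]
R17: Y=0.01570 on G[4,8]
R18: Y=0.02257 on G[1,7]
R19: Y=0.0008130 on G[5,6]
R20: Y=0.0006579 on G[7,0]
Ip: z[0]−=0.341, z[1]+=0.341
solve → V1=444.7, V2=443.5, V3=443.5, V4=443.5, V5=409.1, V6=409.1, V7=440.6, V8=444.4

R_eq = 1304. Ω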